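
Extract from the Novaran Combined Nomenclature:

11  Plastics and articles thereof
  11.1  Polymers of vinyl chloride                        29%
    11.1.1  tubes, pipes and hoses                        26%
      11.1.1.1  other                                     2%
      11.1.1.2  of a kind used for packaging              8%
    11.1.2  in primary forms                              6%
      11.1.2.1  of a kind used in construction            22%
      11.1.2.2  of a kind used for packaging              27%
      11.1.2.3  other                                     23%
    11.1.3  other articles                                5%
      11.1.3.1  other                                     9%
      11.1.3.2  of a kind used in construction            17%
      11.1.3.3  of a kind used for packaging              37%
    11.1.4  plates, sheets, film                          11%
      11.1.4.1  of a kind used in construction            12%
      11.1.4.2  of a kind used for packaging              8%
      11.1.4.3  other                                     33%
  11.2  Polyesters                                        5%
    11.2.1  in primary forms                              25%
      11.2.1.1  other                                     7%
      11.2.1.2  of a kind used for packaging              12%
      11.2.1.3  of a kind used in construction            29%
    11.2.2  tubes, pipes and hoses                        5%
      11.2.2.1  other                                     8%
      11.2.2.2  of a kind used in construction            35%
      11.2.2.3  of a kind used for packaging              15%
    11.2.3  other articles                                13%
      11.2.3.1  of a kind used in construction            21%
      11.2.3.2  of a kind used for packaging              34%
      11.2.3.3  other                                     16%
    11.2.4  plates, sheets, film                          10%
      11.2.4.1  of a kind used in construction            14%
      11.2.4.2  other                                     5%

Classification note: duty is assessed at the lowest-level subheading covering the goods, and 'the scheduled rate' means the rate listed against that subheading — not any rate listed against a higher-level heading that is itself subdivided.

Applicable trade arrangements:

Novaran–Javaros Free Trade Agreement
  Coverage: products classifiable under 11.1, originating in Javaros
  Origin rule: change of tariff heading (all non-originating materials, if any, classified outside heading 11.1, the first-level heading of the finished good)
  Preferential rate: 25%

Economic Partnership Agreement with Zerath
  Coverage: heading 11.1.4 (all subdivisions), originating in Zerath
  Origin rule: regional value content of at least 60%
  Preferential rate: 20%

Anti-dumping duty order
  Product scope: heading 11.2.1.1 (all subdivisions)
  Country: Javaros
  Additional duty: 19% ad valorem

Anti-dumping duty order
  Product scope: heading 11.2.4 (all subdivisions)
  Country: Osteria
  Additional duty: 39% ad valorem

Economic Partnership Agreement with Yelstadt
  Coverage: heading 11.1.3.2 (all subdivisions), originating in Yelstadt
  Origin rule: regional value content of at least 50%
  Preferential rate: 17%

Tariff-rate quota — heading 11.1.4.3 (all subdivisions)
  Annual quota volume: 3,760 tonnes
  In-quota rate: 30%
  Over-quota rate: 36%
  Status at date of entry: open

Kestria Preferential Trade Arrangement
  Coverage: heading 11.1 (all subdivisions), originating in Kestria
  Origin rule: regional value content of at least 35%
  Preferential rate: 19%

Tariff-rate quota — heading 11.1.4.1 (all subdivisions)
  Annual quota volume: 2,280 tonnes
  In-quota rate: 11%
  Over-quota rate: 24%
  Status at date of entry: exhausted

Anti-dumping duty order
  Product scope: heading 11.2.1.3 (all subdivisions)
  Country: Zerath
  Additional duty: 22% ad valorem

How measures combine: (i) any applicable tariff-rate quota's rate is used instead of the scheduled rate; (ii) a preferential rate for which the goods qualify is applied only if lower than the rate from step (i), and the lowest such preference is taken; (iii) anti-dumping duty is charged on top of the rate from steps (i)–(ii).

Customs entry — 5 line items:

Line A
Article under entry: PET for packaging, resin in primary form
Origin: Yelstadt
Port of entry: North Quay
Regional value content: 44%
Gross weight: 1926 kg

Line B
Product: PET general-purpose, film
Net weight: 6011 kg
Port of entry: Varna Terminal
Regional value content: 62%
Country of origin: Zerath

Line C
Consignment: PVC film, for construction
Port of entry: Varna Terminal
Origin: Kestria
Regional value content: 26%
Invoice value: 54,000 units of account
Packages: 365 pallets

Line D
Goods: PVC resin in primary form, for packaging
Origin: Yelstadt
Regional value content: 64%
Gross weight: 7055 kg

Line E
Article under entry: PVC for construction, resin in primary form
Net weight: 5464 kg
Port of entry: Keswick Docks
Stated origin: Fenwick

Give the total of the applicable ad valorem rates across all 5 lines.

Line A: PET → 11.2; resin in primary form → 11.2.1; for packaging → 11.2.1.2. Scheduled 12%. Yelstadt agreement on 11.1.3.2: 11.2.1.2 not covered. → 12%.
Line B: PET → 11.2; film → 11.2.4; general-purpose → 11.2.4.2. Scheduled 5%. Zerath agreement on 11.1.4: 11.2.4.2 not covered. → 5%.
Line C: PVC → 11.1; film → 11.1.4; for construction → 11.1.4.1. Scheduled 12%. quota on 11.1.4.1 exhausted → over-quota 24%; Kestria agreement on 11.1: RVC < 35%. → 24%.
Line D: PVC → 11.1; resin in primary form → 11.1.2; for packaging → 11.1.2.2. Scheduled 27%. Yelstadt agreement on 11.1.3.2: 11.1.2.2 not covered. → 27%.
Line E: PVC → 11.1; resin in primary form → 11.1.2; for construction → 11.1.2.1. Scheduled 22%. No special measure applies. → 22%.
Sum: 12% + 5% + 24% + 27% + 22% = 90%.

90%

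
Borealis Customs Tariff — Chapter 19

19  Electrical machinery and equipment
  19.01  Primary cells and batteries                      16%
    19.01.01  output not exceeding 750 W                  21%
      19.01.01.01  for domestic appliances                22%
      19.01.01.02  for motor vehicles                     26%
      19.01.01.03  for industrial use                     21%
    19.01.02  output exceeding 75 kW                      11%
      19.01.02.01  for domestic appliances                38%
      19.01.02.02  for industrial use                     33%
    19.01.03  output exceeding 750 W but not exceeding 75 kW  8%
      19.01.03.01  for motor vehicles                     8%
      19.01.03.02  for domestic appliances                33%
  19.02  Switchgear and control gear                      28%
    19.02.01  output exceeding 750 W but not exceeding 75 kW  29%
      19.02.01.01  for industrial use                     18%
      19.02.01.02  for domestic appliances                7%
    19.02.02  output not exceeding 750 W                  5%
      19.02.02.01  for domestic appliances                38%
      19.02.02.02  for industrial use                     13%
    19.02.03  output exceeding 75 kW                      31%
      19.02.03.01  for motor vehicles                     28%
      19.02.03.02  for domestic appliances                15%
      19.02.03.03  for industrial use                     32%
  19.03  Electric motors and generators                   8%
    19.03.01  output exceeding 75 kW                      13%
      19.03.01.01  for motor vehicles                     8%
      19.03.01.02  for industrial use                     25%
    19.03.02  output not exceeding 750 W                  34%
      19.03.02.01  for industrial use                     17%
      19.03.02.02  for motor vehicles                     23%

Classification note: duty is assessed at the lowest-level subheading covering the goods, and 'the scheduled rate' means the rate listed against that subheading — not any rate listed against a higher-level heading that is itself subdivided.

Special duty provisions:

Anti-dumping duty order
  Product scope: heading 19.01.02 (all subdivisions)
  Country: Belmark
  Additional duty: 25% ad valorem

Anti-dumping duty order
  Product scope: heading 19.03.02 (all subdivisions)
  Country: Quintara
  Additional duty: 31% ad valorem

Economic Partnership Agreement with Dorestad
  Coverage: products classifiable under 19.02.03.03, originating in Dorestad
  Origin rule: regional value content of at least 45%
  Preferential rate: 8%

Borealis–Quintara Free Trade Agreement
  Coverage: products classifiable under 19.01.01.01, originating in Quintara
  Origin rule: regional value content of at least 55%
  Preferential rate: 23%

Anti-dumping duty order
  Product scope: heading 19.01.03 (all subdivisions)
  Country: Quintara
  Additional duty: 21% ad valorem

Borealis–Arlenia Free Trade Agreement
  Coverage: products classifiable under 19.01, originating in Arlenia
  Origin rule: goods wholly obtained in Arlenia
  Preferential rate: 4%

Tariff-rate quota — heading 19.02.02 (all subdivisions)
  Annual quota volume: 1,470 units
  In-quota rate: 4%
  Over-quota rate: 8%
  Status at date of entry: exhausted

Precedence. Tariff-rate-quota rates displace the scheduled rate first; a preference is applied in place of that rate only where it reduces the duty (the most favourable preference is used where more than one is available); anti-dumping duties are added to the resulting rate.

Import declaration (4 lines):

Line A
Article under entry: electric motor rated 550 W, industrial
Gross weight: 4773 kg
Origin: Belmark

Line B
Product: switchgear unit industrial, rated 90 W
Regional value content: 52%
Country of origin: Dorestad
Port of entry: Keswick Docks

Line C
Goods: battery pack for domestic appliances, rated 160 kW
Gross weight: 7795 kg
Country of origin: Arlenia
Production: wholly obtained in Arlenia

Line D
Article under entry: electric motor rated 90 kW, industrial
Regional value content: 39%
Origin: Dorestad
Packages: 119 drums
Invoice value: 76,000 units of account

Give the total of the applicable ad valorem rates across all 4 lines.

Line A: electric motor → 19.03; rated 550 W → 19.03.02; industrial → 19.03.02.01. Scheduled 17%. No special measure applies. → 17%.
Line B: switchgear unit → 19.02; rated 90 W → 19.02.02; industrial → 19.02.02.02. Scheduled 13%. quota on 19.02.02 exhausted → over-quota 8%; Dorestad agreement on 19.02.03.03: 19.02.02.02 not covered. → 8%.
Line C: battery pack → 19.01; rated 160 kW → 19.01.02; for domestic appliances → 19.01.02.01. Scheduled 38%. Arlenia agreement on 19.01: wholly obtained → 4% available; preferential 4%. → 4%.
Line D: electric motor → 19.03; rated 90 kW → 19.03.01; industrial → 19.03.01.02. Scheduled 25%. Dorestad agreement on 19.02.03.03: 19.03.01.02 not covered. → 25%.
Sum: 17% + 8% + 4% + 25% = 54%.

54%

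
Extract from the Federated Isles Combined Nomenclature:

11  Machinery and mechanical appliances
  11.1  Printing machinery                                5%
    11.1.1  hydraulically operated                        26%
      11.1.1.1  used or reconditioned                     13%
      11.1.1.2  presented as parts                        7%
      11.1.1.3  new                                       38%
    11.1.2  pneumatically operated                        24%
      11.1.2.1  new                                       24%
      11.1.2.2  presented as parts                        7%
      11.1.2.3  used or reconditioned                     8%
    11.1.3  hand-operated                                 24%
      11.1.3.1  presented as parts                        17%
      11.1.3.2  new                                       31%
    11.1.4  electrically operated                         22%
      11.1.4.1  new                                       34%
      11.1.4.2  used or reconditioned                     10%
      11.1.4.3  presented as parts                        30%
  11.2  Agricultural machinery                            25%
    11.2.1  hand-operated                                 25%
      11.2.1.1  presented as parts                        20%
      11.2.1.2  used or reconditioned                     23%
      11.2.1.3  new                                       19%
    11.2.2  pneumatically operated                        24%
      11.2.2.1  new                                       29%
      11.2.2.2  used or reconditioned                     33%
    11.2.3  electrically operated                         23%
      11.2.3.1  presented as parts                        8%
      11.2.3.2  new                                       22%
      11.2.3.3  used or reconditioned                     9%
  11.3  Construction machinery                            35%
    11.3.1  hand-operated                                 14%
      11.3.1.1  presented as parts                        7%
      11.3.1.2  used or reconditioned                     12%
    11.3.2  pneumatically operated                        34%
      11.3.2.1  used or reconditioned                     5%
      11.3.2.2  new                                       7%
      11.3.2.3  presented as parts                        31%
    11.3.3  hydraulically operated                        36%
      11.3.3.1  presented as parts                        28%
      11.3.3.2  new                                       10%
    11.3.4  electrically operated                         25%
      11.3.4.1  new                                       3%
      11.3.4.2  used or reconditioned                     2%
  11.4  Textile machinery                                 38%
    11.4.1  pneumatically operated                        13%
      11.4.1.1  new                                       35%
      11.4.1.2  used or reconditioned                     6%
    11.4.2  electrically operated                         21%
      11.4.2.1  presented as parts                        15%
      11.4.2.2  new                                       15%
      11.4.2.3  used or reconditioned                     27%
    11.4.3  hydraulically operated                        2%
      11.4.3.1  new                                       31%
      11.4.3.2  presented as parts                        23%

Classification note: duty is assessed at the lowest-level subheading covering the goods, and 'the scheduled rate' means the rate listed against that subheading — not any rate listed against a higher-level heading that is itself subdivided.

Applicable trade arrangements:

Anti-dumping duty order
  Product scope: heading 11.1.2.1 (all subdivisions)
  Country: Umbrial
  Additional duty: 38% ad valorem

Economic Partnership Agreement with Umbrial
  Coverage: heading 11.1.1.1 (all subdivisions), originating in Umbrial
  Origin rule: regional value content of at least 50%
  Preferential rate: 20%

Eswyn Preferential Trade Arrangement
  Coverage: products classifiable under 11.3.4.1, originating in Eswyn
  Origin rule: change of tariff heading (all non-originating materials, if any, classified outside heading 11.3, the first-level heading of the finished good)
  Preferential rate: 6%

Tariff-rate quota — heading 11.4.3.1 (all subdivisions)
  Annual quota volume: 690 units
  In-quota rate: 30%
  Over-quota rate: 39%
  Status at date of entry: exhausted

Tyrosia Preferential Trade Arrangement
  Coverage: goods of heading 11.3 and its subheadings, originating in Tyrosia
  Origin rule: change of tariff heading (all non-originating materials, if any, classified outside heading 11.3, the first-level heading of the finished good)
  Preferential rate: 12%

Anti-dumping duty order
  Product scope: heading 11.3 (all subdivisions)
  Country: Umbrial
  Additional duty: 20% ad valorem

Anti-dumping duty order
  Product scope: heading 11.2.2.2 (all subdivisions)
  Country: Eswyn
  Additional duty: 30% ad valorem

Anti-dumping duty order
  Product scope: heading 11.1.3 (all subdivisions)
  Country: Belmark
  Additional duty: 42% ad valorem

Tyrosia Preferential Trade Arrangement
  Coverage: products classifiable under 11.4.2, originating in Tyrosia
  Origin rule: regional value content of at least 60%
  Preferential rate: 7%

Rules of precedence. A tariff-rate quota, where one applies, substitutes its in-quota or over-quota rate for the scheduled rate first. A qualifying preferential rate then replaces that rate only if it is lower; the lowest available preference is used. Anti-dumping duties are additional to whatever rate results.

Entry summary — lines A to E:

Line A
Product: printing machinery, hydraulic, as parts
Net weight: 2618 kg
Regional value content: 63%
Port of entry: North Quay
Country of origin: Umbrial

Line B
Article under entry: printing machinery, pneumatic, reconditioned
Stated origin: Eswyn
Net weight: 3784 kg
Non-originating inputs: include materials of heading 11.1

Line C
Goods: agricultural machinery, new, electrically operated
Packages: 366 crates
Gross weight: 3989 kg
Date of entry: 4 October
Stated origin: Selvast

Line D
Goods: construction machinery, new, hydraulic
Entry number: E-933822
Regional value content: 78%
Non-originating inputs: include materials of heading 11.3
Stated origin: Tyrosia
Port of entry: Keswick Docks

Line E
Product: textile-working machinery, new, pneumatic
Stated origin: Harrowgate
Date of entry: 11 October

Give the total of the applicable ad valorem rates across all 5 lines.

Line A: printing → 11.1; hydraulic → 11.1.1; as parts → 11.1.1.2. Scheduled 7%. Umbrial agreement on 11.1.1.1: 11.1.1.2 not covered. → 7%.
Line B: printing → 11.1; pneumatic → 11.1.2; reconditioned → 11.1.2.3. Scheduled 8%. Eswyn agreement on 11.3.4.1: 11.1.2.3 not covered. → 8%.
Line C: agricultural → 11.2; electrically operated → 11.2.3; new → 11.2.3.2. Scheduled 22%. No special measure applies. → 22%.
Line D: construction → 11.3; hydraulic → 11.3.3; new → 11.3.3.2. Scheduled 10%. Tyrosia agreement on 11.3: CTH not met; Tyrosia agreement on 11.4.2: 11.3.3.2 not covered. → 10%.
Line E: textile-working → 11.4; pneumatic → 11.4.1; new → 11.4.1.1. Scheduled 35%. No special measure applies. → 35%.
Sum: 7% + 8% + 22% + 10% + 35% = 82%.

82%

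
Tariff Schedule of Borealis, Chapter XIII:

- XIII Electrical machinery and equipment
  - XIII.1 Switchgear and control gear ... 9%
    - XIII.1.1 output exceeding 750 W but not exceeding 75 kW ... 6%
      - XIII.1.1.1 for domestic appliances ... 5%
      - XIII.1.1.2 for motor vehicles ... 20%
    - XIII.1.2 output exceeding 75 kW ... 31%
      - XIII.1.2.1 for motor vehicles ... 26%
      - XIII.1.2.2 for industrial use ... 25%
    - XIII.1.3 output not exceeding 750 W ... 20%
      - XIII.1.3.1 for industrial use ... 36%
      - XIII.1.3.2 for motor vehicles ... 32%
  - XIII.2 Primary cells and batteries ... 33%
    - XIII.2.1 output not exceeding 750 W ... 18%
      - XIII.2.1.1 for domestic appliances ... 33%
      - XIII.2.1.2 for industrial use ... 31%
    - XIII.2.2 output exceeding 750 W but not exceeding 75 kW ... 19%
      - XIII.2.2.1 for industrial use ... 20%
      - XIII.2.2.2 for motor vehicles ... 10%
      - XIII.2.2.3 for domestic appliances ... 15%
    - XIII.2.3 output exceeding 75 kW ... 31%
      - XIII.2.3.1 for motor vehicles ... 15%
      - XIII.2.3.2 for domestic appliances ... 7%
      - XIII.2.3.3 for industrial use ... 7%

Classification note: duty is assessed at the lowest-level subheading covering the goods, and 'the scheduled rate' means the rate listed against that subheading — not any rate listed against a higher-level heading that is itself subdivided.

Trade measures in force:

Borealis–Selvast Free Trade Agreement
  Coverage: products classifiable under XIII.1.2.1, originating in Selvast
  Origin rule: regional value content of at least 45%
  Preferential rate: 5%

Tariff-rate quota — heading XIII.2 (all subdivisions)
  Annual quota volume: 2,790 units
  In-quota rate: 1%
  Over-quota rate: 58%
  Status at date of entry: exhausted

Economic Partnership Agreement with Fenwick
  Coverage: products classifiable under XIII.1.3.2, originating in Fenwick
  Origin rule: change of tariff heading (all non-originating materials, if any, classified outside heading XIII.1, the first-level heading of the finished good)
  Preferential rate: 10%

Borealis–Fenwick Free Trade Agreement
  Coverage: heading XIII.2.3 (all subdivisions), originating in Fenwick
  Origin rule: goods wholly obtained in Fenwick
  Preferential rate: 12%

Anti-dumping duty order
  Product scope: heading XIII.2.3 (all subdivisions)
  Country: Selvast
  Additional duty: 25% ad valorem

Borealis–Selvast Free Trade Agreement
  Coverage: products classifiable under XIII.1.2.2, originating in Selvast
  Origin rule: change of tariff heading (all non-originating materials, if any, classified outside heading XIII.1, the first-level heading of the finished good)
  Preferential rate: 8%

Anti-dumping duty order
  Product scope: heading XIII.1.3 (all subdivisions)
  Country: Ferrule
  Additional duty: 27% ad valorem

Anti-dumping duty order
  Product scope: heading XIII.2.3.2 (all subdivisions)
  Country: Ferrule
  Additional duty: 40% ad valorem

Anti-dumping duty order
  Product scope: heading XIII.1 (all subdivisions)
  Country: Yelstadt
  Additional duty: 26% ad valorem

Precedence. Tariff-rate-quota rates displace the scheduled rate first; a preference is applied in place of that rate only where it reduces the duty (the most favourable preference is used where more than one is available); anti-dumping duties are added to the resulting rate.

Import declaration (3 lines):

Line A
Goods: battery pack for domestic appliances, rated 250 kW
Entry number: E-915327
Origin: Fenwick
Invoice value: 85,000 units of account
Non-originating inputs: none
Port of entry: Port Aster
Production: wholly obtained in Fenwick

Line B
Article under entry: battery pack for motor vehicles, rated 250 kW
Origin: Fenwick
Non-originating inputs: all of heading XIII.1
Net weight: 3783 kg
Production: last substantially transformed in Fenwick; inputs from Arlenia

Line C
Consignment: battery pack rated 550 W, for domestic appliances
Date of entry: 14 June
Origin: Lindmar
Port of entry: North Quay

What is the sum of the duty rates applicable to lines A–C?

128%

Line A: battery pack → XIII.2; rated 250 kW → XIII.2.3; for domestic appliances → XIII.2.3.2. Scheduled 7%. quota on XIII.2 exhausted → over-quota 58%; Fenwick agreement on XIII.1.3.2: XIII.2.3.2 not covered; Fenwick agreement on XIII.2.3: wholly obtained → 12% available; preferential 12%. → 12%.
Line B: battery pack → XIII.2; rated 250 kW → XIII.2.3; for motor vehicles → XIII.2.3.1. Scheduled 15%. quota on XIII.2 exhausted → over-quota 58%; Fenwick agreement on XIII.1.3.2: XIII.2.3.1 not covered; Fenwick agreement on XIII.2.3: not wholly obtained. → 58%.
Line C: battery pack → XIII.2; rated 550 W → XIII.2.1; for domestic appliances → XIII.2.1.1. Scheduled 33%. quota on XIII.2 exhausted → over-quota 58%. → 58%.
Sum: 12% + 58% + 58% = 128%.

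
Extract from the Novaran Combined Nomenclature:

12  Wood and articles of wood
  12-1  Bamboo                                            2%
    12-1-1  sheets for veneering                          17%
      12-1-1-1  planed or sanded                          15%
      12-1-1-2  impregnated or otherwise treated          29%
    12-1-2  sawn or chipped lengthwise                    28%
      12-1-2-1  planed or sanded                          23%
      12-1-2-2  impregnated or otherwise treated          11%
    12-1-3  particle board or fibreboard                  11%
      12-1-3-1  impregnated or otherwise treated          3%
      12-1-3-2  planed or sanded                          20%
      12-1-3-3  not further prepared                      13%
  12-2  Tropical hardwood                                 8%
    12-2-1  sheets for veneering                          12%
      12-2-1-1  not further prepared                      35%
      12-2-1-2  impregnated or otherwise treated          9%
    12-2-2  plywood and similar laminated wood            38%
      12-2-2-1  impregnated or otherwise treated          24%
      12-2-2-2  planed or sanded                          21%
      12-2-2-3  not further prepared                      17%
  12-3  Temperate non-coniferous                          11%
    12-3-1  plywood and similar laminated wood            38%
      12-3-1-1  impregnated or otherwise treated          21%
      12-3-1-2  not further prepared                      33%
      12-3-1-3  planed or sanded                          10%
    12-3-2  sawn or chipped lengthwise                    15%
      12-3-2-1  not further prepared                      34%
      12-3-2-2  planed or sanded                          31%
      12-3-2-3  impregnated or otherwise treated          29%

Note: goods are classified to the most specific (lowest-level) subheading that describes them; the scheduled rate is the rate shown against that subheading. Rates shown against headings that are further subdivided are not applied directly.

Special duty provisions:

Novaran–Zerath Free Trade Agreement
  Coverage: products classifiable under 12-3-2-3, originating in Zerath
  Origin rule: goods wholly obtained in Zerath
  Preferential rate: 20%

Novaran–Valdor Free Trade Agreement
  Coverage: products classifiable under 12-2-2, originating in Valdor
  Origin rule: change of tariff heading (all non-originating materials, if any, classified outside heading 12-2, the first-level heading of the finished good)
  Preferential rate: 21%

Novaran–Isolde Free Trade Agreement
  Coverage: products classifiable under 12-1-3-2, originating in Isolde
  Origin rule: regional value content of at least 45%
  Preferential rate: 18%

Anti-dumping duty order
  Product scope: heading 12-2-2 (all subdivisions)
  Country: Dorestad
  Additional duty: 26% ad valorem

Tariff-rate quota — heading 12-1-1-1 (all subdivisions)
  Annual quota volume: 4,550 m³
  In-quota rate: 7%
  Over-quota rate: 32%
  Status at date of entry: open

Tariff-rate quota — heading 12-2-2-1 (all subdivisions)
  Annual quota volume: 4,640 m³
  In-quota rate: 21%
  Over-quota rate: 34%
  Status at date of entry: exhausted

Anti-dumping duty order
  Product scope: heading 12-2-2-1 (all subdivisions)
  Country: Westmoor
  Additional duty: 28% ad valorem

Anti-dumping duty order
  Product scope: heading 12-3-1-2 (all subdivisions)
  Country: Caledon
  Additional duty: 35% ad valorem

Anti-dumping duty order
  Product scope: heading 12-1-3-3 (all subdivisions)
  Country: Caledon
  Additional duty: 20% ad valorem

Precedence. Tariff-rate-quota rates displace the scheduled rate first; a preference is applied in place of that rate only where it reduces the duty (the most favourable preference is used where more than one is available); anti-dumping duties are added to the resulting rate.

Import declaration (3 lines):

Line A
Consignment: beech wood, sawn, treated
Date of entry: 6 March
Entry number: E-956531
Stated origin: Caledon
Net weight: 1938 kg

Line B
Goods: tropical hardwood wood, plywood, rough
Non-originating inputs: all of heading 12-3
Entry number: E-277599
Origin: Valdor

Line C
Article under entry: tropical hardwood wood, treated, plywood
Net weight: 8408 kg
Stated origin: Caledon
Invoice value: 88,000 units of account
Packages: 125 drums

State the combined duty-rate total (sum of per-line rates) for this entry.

80%

Line A: beech → 12-3; sawn → 12-3-2; treated → 12-3-2-3. Scheduled 29%. No special measure applies. → 29%.
Line B: tropical hardwood → 12-2; plywood → 12-2-2; rough → 12-2-2-3. Scheduled 17%. Valdor agreement on 12-2-2: CTH met → 21% available; preference 21% not lower than 17% → no reduction. → 17%.
Line C: tropical hardwood → 12-2; plywood → 12-2-2; treated → 12-2-2-1. Scheduled 24%. quota on 12-2-2-1 exhausted → over-quota 34%. → 34%.
Sum: 29% + 17% + 34% = 80%.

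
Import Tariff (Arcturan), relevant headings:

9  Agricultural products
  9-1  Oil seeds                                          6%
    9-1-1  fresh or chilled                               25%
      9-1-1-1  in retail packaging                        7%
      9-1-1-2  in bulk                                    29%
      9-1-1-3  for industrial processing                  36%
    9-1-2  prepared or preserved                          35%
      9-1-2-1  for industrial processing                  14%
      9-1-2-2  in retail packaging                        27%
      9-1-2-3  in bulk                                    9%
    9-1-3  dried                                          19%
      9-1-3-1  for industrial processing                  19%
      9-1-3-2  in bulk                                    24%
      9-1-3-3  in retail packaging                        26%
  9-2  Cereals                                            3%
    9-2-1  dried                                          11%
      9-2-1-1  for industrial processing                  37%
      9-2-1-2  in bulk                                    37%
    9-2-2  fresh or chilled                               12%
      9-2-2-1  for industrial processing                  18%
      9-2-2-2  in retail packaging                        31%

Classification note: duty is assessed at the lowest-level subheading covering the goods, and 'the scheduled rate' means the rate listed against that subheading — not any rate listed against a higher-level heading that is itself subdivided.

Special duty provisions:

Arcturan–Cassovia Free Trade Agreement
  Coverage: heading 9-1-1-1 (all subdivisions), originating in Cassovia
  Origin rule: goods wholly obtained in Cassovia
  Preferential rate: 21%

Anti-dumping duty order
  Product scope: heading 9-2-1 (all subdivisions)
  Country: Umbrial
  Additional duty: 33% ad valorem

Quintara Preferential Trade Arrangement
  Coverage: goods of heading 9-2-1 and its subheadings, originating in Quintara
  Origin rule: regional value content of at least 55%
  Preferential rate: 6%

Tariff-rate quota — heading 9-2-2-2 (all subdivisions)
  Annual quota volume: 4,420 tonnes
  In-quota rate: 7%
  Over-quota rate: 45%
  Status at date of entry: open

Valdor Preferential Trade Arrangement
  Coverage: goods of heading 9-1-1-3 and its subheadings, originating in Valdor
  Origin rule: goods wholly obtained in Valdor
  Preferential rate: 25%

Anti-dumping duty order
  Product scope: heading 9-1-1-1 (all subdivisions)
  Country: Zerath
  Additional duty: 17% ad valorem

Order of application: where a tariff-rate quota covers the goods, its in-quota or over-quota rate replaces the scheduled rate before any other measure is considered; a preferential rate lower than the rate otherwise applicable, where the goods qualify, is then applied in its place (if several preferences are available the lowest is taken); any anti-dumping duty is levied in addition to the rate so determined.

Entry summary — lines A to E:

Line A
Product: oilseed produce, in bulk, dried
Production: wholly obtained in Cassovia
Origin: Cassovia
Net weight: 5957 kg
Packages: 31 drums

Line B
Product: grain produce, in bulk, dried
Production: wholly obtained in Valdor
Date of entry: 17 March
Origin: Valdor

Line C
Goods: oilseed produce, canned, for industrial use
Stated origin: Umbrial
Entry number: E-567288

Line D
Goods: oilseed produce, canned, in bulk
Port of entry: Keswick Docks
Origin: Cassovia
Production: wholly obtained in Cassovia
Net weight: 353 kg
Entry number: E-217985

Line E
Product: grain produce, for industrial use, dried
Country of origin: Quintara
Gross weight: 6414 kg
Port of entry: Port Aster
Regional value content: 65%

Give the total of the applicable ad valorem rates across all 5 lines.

Line A: oilseed → 9-1; dried → 9-1-3; in bulk → 9-1-3-2. Scheduled 24%. Cassovia agreement on 9-1-1-1: 9-1-3-2 not covered. → 24%.
Line B: grain → 9-2; dried → 9-2-1; in bulk → 9-2-1-2. Scheduled 37%. Valdor agreement on 9-1-1-3: 9-2-1-2 not covered. → 37%.
Line C: oilseed → 9-1; canned → 9-1-2; for industrial use → 9-1-2-1. Scheduled 14%. No special measure applies. → 14%.
Line D: oilseed → 9-1; canned → 9-1-2; in bulk → 9-1-2-3. Scheduled 9%. Cassovia agreement on 9-1-1-1: 9-1-2-3 not covered. → 9%.
Line E: grain → 9-2; dried → 9-2-1; for industrial use → 9-2-1-1. Scheduled 37%. Quintara agreement on 9-2-1: RVC ≥ 55% → 6% available; preferential 6%. → 6%.
Sum: 24% + 37% + 14% + 9% + 6% = 90%.

90%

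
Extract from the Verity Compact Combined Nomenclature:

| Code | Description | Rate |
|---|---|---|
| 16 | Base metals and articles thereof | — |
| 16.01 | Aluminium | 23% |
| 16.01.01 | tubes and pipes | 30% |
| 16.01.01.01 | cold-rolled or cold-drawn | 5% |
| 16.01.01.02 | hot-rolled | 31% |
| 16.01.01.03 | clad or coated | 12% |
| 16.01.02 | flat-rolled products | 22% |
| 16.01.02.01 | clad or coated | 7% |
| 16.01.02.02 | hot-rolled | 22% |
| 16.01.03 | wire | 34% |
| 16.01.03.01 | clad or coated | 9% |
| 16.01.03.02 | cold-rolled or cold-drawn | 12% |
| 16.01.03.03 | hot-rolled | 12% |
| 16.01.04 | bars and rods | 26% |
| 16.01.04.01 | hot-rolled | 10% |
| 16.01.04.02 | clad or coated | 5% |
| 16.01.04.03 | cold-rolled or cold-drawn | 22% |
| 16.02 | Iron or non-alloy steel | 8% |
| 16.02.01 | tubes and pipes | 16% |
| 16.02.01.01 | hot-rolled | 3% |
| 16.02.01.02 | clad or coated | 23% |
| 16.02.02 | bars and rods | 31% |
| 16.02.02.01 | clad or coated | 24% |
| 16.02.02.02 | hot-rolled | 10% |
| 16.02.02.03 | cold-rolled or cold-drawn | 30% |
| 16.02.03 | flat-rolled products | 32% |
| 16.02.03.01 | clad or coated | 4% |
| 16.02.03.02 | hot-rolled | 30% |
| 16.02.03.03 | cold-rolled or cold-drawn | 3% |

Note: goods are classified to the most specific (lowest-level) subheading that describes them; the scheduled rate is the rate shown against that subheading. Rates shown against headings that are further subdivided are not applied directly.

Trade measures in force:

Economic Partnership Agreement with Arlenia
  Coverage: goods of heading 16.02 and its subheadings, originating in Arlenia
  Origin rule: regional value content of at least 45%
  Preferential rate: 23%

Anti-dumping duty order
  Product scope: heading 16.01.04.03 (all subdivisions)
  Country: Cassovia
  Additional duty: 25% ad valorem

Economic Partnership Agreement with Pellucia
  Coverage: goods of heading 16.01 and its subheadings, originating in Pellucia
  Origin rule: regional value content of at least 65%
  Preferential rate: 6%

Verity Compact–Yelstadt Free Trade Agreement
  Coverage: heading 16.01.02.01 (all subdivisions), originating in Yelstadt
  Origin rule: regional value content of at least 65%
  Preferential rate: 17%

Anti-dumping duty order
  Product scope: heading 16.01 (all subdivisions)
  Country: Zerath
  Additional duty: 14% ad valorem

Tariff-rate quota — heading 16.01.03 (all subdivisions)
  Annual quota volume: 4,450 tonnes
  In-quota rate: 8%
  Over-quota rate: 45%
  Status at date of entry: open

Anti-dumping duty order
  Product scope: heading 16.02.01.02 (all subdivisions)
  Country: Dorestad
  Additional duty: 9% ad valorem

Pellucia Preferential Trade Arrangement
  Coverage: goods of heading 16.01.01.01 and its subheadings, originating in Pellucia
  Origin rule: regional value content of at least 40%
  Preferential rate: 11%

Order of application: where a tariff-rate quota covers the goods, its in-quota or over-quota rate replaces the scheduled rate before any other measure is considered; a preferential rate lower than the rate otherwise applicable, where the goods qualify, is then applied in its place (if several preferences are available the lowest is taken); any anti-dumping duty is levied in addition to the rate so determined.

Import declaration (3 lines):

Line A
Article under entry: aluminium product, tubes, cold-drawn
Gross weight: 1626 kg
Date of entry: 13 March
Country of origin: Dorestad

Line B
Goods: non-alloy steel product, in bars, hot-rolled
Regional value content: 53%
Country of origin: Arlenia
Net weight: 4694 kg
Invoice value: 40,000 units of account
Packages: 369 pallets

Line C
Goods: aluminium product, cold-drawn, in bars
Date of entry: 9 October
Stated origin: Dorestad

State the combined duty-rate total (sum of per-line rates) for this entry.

Line A: aluminium → 16.01; tubes → 16.01.01; cold-drawn → 16.01.01.01. Scheduled 5%. No special measure applies. → 5%.
Line B: non-alloy steel → 16.02; in bars → 16.02.02; hot-rolled → 16.02.02.02. Scheduled 10%. Arlenia agreement on 16.02: RVC ≥ 45% → 23% available; preference 23% not lower than 10% → no reduction. → 10%.
Line C: aluminium → 16.01; in bars → 16.01.04; cold-drawn → 16.01.04.03. Scheduled 22%. No special measure applies. → 22%.
Sum: 5% + 10% + 22% = 37%.

37%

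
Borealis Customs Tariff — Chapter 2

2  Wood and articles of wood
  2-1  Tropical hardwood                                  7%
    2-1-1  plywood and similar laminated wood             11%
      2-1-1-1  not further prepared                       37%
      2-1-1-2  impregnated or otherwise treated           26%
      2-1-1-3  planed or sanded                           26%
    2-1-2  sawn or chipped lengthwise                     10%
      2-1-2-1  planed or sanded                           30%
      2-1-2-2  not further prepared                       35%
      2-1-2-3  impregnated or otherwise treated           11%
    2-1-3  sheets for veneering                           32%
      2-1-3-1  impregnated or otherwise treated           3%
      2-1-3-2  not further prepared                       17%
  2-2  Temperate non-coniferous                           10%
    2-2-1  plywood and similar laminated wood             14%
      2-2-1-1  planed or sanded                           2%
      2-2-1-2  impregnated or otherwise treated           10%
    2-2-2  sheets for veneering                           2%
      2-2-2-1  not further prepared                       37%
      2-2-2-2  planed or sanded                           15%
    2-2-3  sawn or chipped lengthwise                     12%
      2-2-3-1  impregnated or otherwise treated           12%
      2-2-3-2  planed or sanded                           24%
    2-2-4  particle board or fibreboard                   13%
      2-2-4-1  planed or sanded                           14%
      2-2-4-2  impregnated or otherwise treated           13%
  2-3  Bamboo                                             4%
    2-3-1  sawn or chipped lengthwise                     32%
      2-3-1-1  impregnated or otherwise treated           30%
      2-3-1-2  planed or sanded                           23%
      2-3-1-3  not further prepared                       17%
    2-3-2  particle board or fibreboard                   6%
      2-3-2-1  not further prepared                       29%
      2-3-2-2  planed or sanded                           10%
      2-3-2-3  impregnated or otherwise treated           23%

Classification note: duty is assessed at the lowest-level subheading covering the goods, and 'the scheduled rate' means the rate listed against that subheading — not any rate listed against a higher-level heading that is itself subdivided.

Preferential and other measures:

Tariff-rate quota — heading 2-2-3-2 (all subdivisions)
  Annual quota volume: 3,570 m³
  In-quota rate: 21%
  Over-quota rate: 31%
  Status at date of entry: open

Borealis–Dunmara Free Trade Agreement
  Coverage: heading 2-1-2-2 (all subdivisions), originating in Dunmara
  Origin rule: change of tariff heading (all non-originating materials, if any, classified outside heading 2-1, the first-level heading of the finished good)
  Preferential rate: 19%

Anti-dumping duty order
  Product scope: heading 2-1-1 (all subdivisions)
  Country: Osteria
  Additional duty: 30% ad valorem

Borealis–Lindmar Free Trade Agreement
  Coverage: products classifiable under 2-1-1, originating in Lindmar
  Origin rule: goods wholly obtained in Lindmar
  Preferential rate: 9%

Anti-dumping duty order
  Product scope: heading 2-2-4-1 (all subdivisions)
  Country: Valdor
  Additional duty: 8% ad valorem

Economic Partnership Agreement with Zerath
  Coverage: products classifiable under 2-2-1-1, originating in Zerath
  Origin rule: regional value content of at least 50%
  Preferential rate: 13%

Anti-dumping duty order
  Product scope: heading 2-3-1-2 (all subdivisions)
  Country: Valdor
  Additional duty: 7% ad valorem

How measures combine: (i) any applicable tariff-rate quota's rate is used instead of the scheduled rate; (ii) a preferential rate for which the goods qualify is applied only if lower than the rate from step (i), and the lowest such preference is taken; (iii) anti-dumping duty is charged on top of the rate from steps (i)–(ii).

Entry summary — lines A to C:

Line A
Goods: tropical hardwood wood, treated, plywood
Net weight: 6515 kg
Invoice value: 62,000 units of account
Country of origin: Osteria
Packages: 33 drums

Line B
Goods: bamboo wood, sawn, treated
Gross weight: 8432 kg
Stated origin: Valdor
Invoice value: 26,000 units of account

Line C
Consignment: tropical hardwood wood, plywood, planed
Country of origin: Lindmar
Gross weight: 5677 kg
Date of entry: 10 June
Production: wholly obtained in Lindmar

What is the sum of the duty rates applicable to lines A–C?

95%

Line A: tropical hardwood → 2-1; plywood → 2-1-1; treated → 2-1-1-2. Scheduled 26%. anti-dumping (Osteria, 2-1-1): +30%; total 26% + 30% = 56%. → 56%.
Line B: bamboo → 2-3; sawn → 2-3-1; treated → 2-3-1-1. Scheduled 30%. No special measure applies. → 30%.
Line C: tropical hardwood → 2-1; plywood → 2-1-1; planed → 2-1-1-3. Scheduled 26%. Lindmar agreement on 2-1-1: wholly obtained → 9% available; preferential 9%. → 9%.
Sum: 56% + 30% + 9% = 95%.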